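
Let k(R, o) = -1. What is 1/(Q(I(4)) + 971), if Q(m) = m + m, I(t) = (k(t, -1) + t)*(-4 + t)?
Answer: 1/971 ≈ 0.0010299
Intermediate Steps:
I(t) = (-1 + t)*(-4 + t)
Q(m) = 2*m
1/(Q(I(4)) + 971) = 1/(2*(4 + 4**2 - 5*4) + 971) = 1/(2*(4 + 16 - 20) + 971) = 1/(2*0 + 971) = 1/(0 + 971) = 1/971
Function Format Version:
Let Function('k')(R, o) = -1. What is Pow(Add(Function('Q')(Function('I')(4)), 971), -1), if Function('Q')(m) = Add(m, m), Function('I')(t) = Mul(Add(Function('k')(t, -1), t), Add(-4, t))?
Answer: Rational(1, 971) ≈ 0.0010299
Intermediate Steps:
Function('I')(t) = Mul(Add(-1, t), Add(-4, t))
Function('Q')(m) = Mul(2, m)
Pow(Add(Function('Q')(Function('I')(4)), 971), -1) = Pow(Add(Mul(2, Add(4, Pow(4, 2), Mul(-5, 4))), 971), -1) = Pow(Add(Mul(2, Add(4, 16, -20)), 971), -1) = Pow(Add(Mul(2, 0), 971), -1) = Pow(Add(0, 971), -1) = Pow(971, -1) = Rational(1, 971)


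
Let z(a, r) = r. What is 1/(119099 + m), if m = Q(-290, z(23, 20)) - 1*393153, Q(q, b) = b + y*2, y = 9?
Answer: -1/274016 ≈ -3.6494e-6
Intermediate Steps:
Q(q, b) = 18 + b (Q(q, b) = b + 9*2 = b + 18 = 18 + b)
m = -393115 (m = (18 + 20) - 1*393153 = 38 - 393153 = -393115)
1/(119099 + m) = 1/(119099 - 393115) = 1/(-274016) = -1/274016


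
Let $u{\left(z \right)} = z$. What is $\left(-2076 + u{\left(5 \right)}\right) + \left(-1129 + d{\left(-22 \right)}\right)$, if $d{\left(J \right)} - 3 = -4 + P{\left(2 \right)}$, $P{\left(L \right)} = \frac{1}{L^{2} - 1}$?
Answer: $- \frac{9602}{3} \approx -3200.7$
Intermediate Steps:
$P{\left(L \right)} = \frac{1}{-1 + L^{2}}$
$d{\left(J \right)} = - \frac{2}{3}$ ($d{\left(J \right)} = 3 - \left(4 - \frac{1}{-1 + 2^{2}}\right) = 3 - \left(4 - \frac{1}{-1 + 4}\right) = 3 - \left(4 - \frac{1}{3}\right) = 3 + \left(-4 + \frac{1}{3}\right) = 3 - \frac{11}{3} = - \frac{2}{3}$)
$\left(-2076 + u{\left(5 \right)}\right) + \left(-1129 + d{\left(-22 \right)}\right) = \left(-2076 + 5\right) - \frac{3389}{3} = -2071 - \frac{3389}{3} = - \frac{9602}{3}$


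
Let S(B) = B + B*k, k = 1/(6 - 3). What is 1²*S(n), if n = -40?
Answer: -160/3 ≈ -53.333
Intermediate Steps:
k = ⅓ (k = 1/3 = ⅓ ≈ 0.33333)
S(B) = 4*B/3 (S(B) = B + B*(⅓) = B + B/3 = 4*B/3)
1²*S(n) = 1²*((4/3)*(-40)) = 1*(-160/3) = -160/3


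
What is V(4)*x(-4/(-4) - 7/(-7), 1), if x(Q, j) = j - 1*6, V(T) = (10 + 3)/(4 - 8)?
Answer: 65/4 ≈ 16.250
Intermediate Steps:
V(T) = -13/4 (V(T) = 13/(-4) = 13*(-¼) = -13/4)
x(Q, j) = -6 + j (x(Q, j) = j - 6 = -6 + j)
V(4)*x(-4/(-4) - 7/(-7), 1) = -13*(-6 + 1)/4 = -13/4*(-5) = 65/4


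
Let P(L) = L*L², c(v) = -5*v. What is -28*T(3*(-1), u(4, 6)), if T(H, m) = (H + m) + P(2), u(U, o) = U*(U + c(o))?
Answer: 2772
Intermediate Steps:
P(L) = L³
u(U, o) = U*(U - 5*o)
T(H, m) = 8 + H + m (T(H, m) = (H + m) + 2³ = (H + m) + 8 = 8 + H + m)
-28*T(3*(-1), u(4, 6)) = -28*(8 + 3*(-1) + 4*(4 - 5*6)) = -28*(8 - 3 + 4*(4 - 30)) = -28*(8 - 3 + 4*(-26)) = -28*(8 - 3 - 104) = -28*(-99) = 2772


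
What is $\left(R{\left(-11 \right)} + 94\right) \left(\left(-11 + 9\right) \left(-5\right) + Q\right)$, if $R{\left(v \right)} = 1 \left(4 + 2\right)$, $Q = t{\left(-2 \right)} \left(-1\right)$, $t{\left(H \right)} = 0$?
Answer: $1000$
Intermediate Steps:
$Q = 0$ ($Q = 0 \left(-1\right) = 0$)
$R{\left(v \right)} = 6$ ($R{\left(v \right)} = 1 \cdot 6 = 6$)
$\left(R{\left(-11 \right)} + 94\right) \left(\left(-11 + 9\right) \left(-5\right) + Q\right) = \left(6 + 94\right) \left(\left(-11 + 9\right) \left(-5\right) + 0\right) = 100 \left(\left(-2\right) \left(-5\right) + 0\right) = 100 \left(10 + 0\right) = 100 \cdot 10 = 1000$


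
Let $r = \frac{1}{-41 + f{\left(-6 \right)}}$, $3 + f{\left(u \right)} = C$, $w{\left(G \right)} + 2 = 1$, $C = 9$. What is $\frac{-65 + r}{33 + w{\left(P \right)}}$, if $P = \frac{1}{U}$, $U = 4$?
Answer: $- \frac{569}{280} \approx -2.0321$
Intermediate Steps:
$P = \frac{1}{4} \approx 0.25$
$w{\left(G \right)} = -1$ ($w{\left(G \right)} = -2 + 1 = -1$)
$f{\left(u \right)} = 6$ ($f{\left(u \right)} = -3 + 9 = 6$)
$r = - \frac{1}{35}$ ($r = \frac{1}{-41 + 6} = \frac{1}{-35} = - \frac{1}{35} \approx -0.028571$)
$\frac{-65 + r}{33 + w{\left(P \right)}} = \frac{-65 - \frac{1}{35}}{33 - 1} = \frac{1}{32} \left(- \frac{2276}{35}\right) = - \frac{569}{280}$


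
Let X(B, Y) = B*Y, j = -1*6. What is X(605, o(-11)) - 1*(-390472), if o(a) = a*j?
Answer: 430402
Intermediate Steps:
j = -6
o(a) = -6*a (o(a) = a*(-6) = -6*a)
X(605, o(-11)) - 1*(-390472) = 605*(-6*(-11)) - 1*(-390472) = 605*66 + 390472 = 39930 + 390472 = 430402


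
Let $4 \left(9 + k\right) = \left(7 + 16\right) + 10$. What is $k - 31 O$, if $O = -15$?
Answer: $\frac{1857}{4} \approx 464.25$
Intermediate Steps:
$k = - \frac{3}{4}$ ($k = -9 + \frac{\left(7 + 16\right) + 10}{4} = -9 + \frac{23 + 10}{4} = -9 + \frac{1}{4} \cdot 33 = -9 + \frac{33}{4} = - \frac{3}{4} \approx -0.75$)
$k - 31 O = - \frac{3}{4} - -465 = - \frac{3}{4} + 465 = \frac{1857}{4}$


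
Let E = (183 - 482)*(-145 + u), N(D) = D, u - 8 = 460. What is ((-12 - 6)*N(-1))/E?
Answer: -18/96577 ≈ -0.00018638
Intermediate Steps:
u = 468 (u = 8 + 460 = 468)
E = -96577 (E = (183 - 482)*(-145 + 468) = -299*323 = -96577)
((-12 - 6)*N(-1))/E = ((-12 - 6)*(-1))/(-96577) = -18*(-1)*(-1/96577) = 18*(-1/96577) = -18/96577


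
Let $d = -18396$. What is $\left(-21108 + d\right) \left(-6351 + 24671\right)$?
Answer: $-723713280$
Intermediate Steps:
$\left(-21108 + d\right) \left(-6351 + 24671\right) = \left(-21108 - 18396\right) \left(-6351 + 24671\right) = \left(-39504\right) 18320 = -723713280$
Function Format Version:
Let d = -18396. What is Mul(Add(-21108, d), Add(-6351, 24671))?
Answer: -723713280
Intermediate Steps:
Mul(Add(-21108, d), Add(-6351, 24671)) = Mul(Add(-21108, -18396), Add(-6351, 24671)) = Mul(-39504, 18320) = -723713280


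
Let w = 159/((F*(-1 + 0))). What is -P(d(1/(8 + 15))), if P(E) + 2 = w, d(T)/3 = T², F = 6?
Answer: 57/2 ≈ 28.500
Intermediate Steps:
d(T) = 3*T²
w = -53/2 (w = 159/((6*(-1 + 0))) = 159/((6*(-1))) = 159/(-6) = 159*(-⅙) = -53/2 ≈ -26.500)
P(E) = -57/2 (P(E) = -2 - 53/2 = -57/2)
-P(d(1/(8 + 15))) = -1*(-57/2) = 57/2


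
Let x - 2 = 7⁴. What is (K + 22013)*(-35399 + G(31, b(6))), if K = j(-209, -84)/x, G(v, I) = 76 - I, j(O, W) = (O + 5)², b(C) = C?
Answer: -207808534255/267 ≈ -7.7831e+8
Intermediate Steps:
j(O, W) = (5 + O)²
x = 2403 (x = 2 + 7⁴ = 2 + 2401 = 2403)
K = 4624/267 (K = (5 - 209)²/2403 = (-204)²*(1/2403) = 41616*(1/2403) = 4624/267 ≈ 17.318)
(K + 22013)*(-35399 + G(31, b(6))) = (4624/267 + 22013)*(-35399 + (76 - 1*6)) = 5882095*(-35399 + (76 - 6))/267 = 5882095*(-35399 + 70)/267 = (5882095/267)*(-35329) = -207808534255/267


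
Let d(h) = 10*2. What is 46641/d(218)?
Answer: 46641/20 ≈ 2332.1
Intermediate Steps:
d(h) = 20
46641/d(218) = 46641/20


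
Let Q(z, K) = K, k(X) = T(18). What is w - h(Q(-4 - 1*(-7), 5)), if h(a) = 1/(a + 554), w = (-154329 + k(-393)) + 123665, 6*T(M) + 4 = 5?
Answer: -102846503/3354 ≈ -30664.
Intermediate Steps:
T(M) = ⅙ (T(M) = -⅔ + (⅙)*5 = -⅔ + ⅚ = ⅙)
k(X) = ⅙
w = -183983/6 (w = (-154329 + ⅙) + 123665 = -925973/6 + 123665 = -183983/6 ≈ -30664.)
h(a) = 1/(554 + a)
w - h(Q(-4 - 1*(-7), 5)) = -183983/6 - 1/(554 + 5) = -183983/6 - 1/559 = -102846503/3354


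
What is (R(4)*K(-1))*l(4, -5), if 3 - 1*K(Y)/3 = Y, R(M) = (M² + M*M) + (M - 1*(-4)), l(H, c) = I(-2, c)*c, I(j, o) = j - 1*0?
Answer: 4800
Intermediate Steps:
I(j, o) = j (I(j, o) = j + 0 = j)
l(H, c) = -2*c
R(M) = 4 + M + 2*M² (R(M) = (M² + M²) + (M + 4) = 2*M² + (4 + M) = 4 + M + 2*M²)
K(Y) = 9 - 3*Y
(R(4)*K(-1))*l(4, -5) = ((4 + 4 + 2*4²)*(9 - 3*(-1)))*(-2*(-5)) = ((4 + 4 + 2*16)*(9 + 3))*10 = ((4 + 4 + 32)*12)*10 = (40*12)*10 = 480*10 = 4800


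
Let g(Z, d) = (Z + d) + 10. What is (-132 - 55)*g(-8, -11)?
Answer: 1683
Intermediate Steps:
g(Z, d) = 10 + Z + d
(-132 - 55)*g(-8, -11) = (-132 - 55)*(10 - 8 - 11) = -187*(-9) = 1683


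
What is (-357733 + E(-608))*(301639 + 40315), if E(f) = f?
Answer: -122536138314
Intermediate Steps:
(-357733 + E(-608))*(301639 + 40315) = (-357733 - 608)*(301639 + 40315) = -358341*341954 = -122536138314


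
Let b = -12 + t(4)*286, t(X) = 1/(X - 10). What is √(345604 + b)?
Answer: √3109899/3 ≈ 587.83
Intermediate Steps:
t(X) = 1/(-10 + X)
b = -179/3 (b = -12 + 286/(-10 + 4) = -12 + 286/(-6) = -12 - ⅙*286 = -12 - 143/3 = -179/3 ≈ -59.667)
√(345604 + b) = √(345604 - 179/3) = √(1036633/3) = √3109899/3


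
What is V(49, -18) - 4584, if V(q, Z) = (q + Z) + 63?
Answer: -4490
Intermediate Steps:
V(q, Z) = 63 + Z + q (V(q, Z) = (Z + q) + 63 = 63 + Z + q)
V(49, -18) - 4584 = (63 - 18 + 49) - 4584 = 94 - 4584 = -4490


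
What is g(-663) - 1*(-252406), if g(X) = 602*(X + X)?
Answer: -545846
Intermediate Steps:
g(X) = 1204*X (g(X) = 602*(2*X) = 1204*X)
g(-663) - 1*(-252406) = 1204*(-663) - 1*(-252406) = -798252 + 252406 = -545846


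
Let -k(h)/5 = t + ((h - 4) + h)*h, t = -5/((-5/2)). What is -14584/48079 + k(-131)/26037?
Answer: -88454632/12644777 ≈ -6.9953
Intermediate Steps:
t = 2 (t = -5/((-5*½)) = -5/(-5/2) = -5*(-⅖) = 2)
k(h) = -10 - 5*h*(-4 + 2*h) (k(h) = -5*(2 + ((h - 4) + h)*h) = -5*(2 + ((-4 + h) + h)*h) = -5*(2 + (-4 + 2*h)*h) = -5*(2 + h*(-4 + 2*h)) = -10 - 5*h*(-4 + 2*h))
-14584/48079 + k(-131)/26037 = -14584/48079 + (-10 - 10*(-131)² + 20*(-131))/26037 = -14584*1/48079 + (-10 - 10*17161 - 2620)*(1/26037) = -14584/48079 + (-10 - 171610 - 2620)*(1/26037) = -14584/48079 - 174240*1/26037 = -14584/48079 - 1760/263 = -88454632/12644777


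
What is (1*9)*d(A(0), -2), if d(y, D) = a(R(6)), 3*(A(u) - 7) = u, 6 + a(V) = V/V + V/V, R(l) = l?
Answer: -36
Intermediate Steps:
a(V) = -4 (a(V) = -6 + (V/V + V/V) = -6 + (1 + 1) = -6 + 2 = -4)
A(u) = 7 + u/3
d(y, D) = -4
(1*9)*d(A(0), -2) = (1*9)*(-4) = 9*(-4) = -36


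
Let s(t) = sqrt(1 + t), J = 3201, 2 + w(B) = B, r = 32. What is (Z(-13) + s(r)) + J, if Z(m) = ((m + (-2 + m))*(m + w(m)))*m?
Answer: -6991 + sqrt(33) ≈ -6985.3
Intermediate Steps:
w(B) = -2 + B
Z(m) = m*(-2 + 2*m)**2 (Z(m) = ((m + (-2 + m))*(m + (-2 + m)))*m = ((-2 + 2*m)*(-2 + 2*m))*m = (-2 + 2*m)**2*m = m*(-2 + 2*m)**2)
(Z(-13) + s(r)) + J = (4*(-13)*(1 + (-13)**2 - 2*(-13)) + sqrt(1 + 32)) + 3201 = (4*(-13)*(1 + 169 + 26) + sqrt(33)) + 3201 = (4*(-13)*196 + sqrt(33)) + 3201 = (-10192 + sqrt(33)) + 3201 = -6991 + sqrt(33)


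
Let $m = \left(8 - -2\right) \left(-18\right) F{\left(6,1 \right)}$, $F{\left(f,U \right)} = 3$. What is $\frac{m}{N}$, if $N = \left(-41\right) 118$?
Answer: $\frac{270}{2419} \approx 0.11162$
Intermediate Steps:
$m = -540$ ($m = \left(8 - -2\right) \left(-18\right) 3 = \left(8 + 2\right) \left(-18\right) 3 = 10 \left(-18\right) 3 = \left(-180\right) 3 = -540$)
$N = -4838$
$\frac{m}{N} = - \frac{540}{-4838} = \left(-540\right) \left(- \frac{1}{4838}\right) = \frac{270}{2419}$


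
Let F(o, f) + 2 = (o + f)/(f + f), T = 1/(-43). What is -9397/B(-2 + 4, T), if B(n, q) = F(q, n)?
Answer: 1616284/259 ≈ 6240.5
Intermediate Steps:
T = -1/43 ≈ -0.023256
F(o, f) = -2 + (f + o)/(2*f) (F(o, f) = -2 + (o + f)/(f + f) = -2 + (f + o)/((2*f)) = -2 + (f + o)*(1/(2*f)) = -2 + (f + o)/(2*f))
B(n, q) = (q - 3*n)/(2*n)
-9397/B(-2 + 4, T) = -9397*2*(-2 + 4)/(-1/43 - 3*(-2 + 4)) = -9397*4/(-1/43 - 3*2) = -9397*4/(-1/43 - 6) = -9397/((½)*(½)*(-259/43)) = -9397/(-259/172) = -9397*(-172/259) = 1616284/259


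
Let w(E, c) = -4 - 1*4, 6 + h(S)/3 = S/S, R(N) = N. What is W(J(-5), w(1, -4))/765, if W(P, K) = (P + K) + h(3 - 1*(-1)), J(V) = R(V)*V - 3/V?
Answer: 13/3825 ≈ 0.0033987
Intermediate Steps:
h(S) = -15 (h(S) = -18 + 3*(S/S) = -18 + 3*1 = -18 + 3 = -15)
w(E, c) = -8 (w(E, c) = -4 - 4 = -8)
J(V) = V**2 - 3/V (J(V) = V*V - 3/V = V**2 - 3/V)
W(P, K) = -15 + K + P (W(P, K) = (P + K) - 15 = (K + P) - 15 = -15 + K + P)
W(J(-5), w(1, -4))/765 = (-15 - 8 + (-3 + (-5)**3)/(-5))/765 = (-15 - 8 - (-3 - 125)/5)*(1/765) = (-15 - 8 - 1/5*(-128))*(1/765) = (-15 - 8 + 128/5)*(1/765) = (13/5)*(1/765) = 13/3825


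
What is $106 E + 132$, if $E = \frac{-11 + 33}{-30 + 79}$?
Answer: $\frac{8800}{49} \approx 179.59$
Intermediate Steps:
$E = \frac{22}{49} \approx 0.44898$
$106 E + 132 = 106 \cdot \frac{22}{49} + 132 = \frac{2332}{49} + 132 = \frac{8800}{49}$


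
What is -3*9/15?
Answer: -9/5 ≈ -1.8000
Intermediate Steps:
-3*9/15 = -27*1/15 = -9/5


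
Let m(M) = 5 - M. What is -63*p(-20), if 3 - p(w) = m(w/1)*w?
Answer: -31689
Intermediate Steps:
p(w) = 3 - w*(5 - w) (p(w) = 3 - (5 - w/1)*w = 3 - (5 - w)*w = 3 - w*(5 - w))
-63*p(-20) = -63*(3 - 20*(-5 - 20)) = -63*(3 - 20*(-25)) = -63*(3 + 500) = -63*503 = -31689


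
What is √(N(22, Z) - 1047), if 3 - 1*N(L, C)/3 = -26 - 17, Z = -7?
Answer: 3*I*√101 ≈ 30.15*I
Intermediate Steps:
N(L, C) = 138 (N(L, C) = 9 - 3*(-26 - 17) = 9 - 3*(-43) = 9 + 129 = 138)
√(N(22, Z) - 1047) = √(138 - 1047) = √(-909) = 3*I*√101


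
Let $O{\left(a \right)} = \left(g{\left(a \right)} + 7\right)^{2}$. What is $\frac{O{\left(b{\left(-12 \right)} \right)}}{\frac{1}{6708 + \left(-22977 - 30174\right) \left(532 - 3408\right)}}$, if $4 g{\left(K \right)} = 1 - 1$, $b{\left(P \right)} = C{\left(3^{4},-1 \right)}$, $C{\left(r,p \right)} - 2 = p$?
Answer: $7490580216$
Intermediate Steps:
$C{\left(r,p \right)} = 2 + p$
$b{\left(P \right)} = 1$ ($b{\left(P \right)} = 2 - 1 = 1$)
$g{\left(K \right)} = 0$ ($g{\left(K \right)} = \frac{1 - 1}{4} = \frac{1}{4} \cdot 0 = 0$)
$O{\left(a \right)} = 49$ ($O{\left(a \right)} = \left(0 + 7\right)^{2} = 7^{2} = 49$)
$\frac{O{\left(b{\left(-12 \right)} \right)}}{\frac{1}{6708 + \left(-22977 - 30174\right) \left(532 - 3408\right)}} = \frac{49}{\frac{1}{6708 + \left(-22977 - 30174\right) \left(532 - 3408\right)}} = \frac{49}{\frac{1}{6708 - -152862276}} = \frac{49}{\frac{1}{6708 + 152862276}} = \frac{49}{\frac{1}{152868984}} = 49 \frac{1}{\frac{1}{152868984}} = 49 \cdot 152868984 = 7490580216$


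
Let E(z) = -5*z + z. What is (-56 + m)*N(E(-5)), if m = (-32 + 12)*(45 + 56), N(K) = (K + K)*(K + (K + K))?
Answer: -4982400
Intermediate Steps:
E(z) = -4*z
N(K) = 6*K² (N(K) = (2*K)*(K + 2*K) = (2*K)*(3*K) = 6*K²)
m = -2020 (m = -20*101 = -2020)
(-56 + m)*N(E(-5)) = (-56 - 2020)*(6*(-4*(-5))²) = -12456*20² = -12456*400 = -2076*2400 = -4982400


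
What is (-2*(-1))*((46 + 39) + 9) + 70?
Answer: 258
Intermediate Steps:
(-2*(-1))*((46 + 39) + 9) + 70 = 2*(85 + 9) + 70 = 2*94 + 70 = 188 + 70 = 258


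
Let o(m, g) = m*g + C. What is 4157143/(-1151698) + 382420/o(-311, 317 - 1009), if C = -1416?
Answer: -112087048917/61557106402 ≈ -1.8209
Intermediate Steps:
o(m, g) = -1416 + g*m (o(m, g) = m*g - 1416 = g*m - 1416 = -1416 + g*m)
4157143/(-1151698) + 382420/o(-311, 317 - 1009) = 4157143/(-1151698) + 382420/(-1416 + (317 - 1009)*(-311)) = 4157143*(-1/1151698) + 382420/(-1416 - 692*(-311)) = -4157143/1151698 + 382420/(-1416 + 215212) = -4157143/1151698 + 382420/213796 = -4157143/1151698 + 382420*(1/213796) = -4157143/1151698 + 95605/53449 = -112087048917/61557106402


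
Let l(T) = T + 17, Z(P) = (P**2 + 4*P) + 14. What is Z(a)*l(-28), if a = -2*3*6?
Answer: -12826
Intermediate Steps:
a = -36 (a = -6*6 = -36)
Z(P) = 14 + P**2 + 4*P
l(T) = 17 + T
Z(a)*l(-28) = (14 + (-36)**2 + 4*(-36))*(17 - 28) = (14 + 1296 - 144)*(-11) = 1166*(-11) = -12826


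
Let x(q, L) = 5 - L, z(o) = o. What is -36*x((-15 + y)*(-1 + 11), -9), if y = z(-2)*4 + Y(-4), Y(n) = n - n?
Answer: -504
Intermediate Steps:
Y(n) = 0
y = -8 (y = -2*4 + 0 = -8 + 0 = -8)
-36*x((-15 + y)*(-1 + 11), -9) = -36*(5 - 1*(-9)) = -36*(5 + 9) = -36*14 = -504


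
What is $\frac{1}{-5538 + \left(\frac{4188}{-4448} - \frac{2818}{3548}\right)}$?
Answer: $- \frac{986344}{5464085165} \approx -0.00018051$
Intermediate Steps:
$\frac{1}{-5538 + \left(\frac{4188}{-4448} - \frac{2818}{3548}\right)} = \frac{1}{-5538 + \left(4188 \left(- \frac{1}{4448}\right) - \frac{1409}{1774}\right)} = \frac{1}{-5538 - \frac{1712093}{986344}} = \frac{1}{- \frac{5464085165}{986344}} = - \frac{986344}{5464085165}$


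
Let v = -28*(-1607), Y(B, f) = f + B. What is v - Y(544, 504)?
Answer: 43948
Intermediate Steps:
Y(B, f) = B + f
v = 44996
v - Y(544, 504) = 44996 - (544 + 504) = 44996 - 1*1048 = 44996 - 1048 = 43948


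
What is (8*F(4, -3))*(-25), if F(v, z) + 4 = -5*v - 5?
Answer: 5800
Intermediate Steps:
F(v, z) = -9 - 5*v (F(v, z) = -4 + (-5*v - 5) = -4 + (-5 - 5*v) = -9 - 5*v)
(8*F(4, -3))*(-25) = (8*(-9 - 5*4))*(-25) = (8*(-9 - 20))*(-25) = (8*(-29))*(-25) = -232*(-25) = 5800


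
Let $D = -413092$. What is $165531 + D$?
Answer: $-247561$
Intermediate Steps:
$165531 + D = 165531 - 413092 = -247561$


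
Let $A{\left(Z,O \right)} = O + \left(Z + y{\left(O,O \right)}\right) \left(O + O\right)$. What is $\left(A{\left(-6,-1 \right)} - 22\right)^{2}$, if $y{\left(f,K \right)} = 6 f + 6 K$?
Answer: $169$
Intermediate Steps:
$y{\left(f,K \right)} = 6 K + 6 f$
$A{\left(Z,O \right)} = O + 2 O \left(Z + 12 O\right)$ ($A{\left(Z,O \right)} = O + \left(Z + \left(6 O + 6 O\right)\right) \left(O + O\right) = O + \left(Z + 12 O\right) 2 O = O + 2 O \left(Z + 12 O\right)$)
$\left(A{\left(-6,-1 \right)} - 22\right)^{2} = \left(- (1 + 2 \left(-6\right) + 24 \left(-1\right)) - 22\right)^{2} = \left(- (1 - 12 - 24) - 22\right)^{2} = \left(\left(-1\right) \left(-35\right) - 22\right)^{2} = \left(35 - 22\right)^{2} = 13^{2} = 169$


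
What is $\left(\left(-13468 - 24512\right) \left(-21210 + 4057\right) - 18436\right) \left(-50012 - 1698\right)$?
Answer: $-33686608981840$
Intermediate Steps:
$\left(\left(-13468 - 24512\right) \left(-21210 + 4057\right) - 18436\right) \left(-50012 - 1698\right) = \left(\left(-37980\right) \left(-17153\right) - 18436\right) \left(-51710\right) = \left(651470940 - 18436\right) \left(-51710\right) = 651452504 \left(-51710\right) = -33686608981840$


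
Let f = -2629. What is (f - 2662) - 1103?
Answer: -6394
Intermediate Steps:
(f - 2662) - 1103 = (-2629 - 2662) - 1103 = -5291 - 1103 = -6394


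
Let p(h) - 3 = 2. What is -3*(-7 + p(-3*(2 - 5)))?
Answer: 6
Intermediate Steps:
p(h) = 5 (p(h) = 3 + 2 = 5)
-3*(-7 + p(-3*(2 - 5))) = -3*(-7 + 5) = -3*(-2) = 6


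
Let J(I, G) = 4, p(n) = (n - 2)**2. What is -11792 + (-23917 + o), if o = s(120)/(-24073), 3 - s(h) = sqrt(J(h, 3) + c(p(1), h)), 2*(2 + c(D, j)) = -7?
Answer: -859622760/24073 + I*sqrt(6)/48146 ≈ -35709.0 + 5.0876e-5*I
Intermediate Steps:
p(n) = (-2 + n)**2
c(D, j) = -11/2 (c(D, j) = -2 + (1/2)*(-7) = -2 - 7/2 = -11/2)
s(h) = 3 - I*sqrt(6)/2 (s(h) = 3 - sqrt(4 - 11/2) = 3 - sqrt(-3/2) = 3 - I*sqrt(6)/2)
o = -3/24073 + I*sqrt(6)/48146 (o = (3 - I*sqrt(6)/2)/(-24073) = (3 - I*sqrt(6)/2)*(-1/24073) = -3/24073 + I*sqrt(6)/48146 ≈ -0.00012462 + 5.0876e-5*I)
-11792 + (-23917 + o) = -11792 + (-23917 + (-3/24073 + I*sqrt(6)/48146)) = -11792 + (-575753944/24073 + I*sqrt(6)/48146) = -859622760/24073 + I*sqrt(6)/48146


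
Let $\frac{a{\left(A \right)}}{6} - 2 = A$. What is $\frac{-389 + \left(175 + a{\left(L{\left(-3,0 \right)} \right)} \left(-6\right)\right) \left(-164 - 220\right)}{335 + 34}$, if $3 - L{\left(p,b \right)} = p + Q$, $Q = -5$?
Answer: $\frac{112123}{369} \approx 303.86$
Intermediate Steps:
$L{\left(p,b \right)} = 8 - p$ ($L{\left(p,b \right)} = 3 - \left(p - 5\right) = 3 - \left(-5 + p\right) = 8 - p$)
$a{\left(A \right)} = 12 + 6 A$
$\frac{-389 + \left(175 + a{\left(L{\left(-3,0 \right)} \right)} \left(-6\right)\right) \left(-164 - 220\right)}{335 + 34} = \frac{-389 + \left(175 + \left(12 + 6 \left(8 - -3\right)\right) \left(-6\right)\right) \left(-164 - 220\right)}{335 + 34} = \frac{-389 + \left(175 + \left(12 + 6 \left(8 + 3\right)\right) \left(-6\right)\right) \left(-384\right)}{369} = \left(-389 + \left(175 + \left(12 + 6 \cdot 11\right) \left(-6\right)\right) \left(-384\right)\right) \frac{1}{369} = \left(-389 + \left(175 + \left(12 + 66\right) \left(-6\right)\right) \left(-384\right)\right) \frac{1}{369} = \left(-389 + \left(175 + 78 \left(-6\right)\right) \left(-384\right)\right) \frac{1}{369} = \left(-389 + \left(175 - 468\right) \left(-384\right)\right) \frac{1}{369} = \left(-389 - -112512\right) \frac{1}{369} = \left(-389 + 112512\right) \frac{1}{369} = 112123 \cdot \frac{1}{369} = \frac{112123}{369}$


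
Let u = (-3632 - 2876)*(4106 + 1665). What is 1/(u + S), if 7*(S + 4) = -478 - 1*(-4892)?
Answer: -7/262899290 ≈ -2.6626e-8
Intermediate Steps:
u = -37557668 (u = -6508*5771 = -37557668)
S = 4386/7 (S = -4 + (-478 - 1*(-4892))/7 = -4 + (-478 + 4892)/7 = -4 + (1/7)*4414 = -4 + 4414/7 = 4386/7 ≈ 626.57)
1/(u + S) = 1/(-37557668 + 4386/7) = 1/(-262899290/7) = -7/262899290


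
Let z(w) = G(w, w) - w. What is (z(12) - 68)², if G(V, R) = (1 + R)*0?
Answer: 6400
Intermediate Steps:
G(V, R) = 0
z(w) = -w (z(w) = 0 - w = -w)
(z(12) - 68)² = (-1*12 - 68)² = (-12 - 68)² = (-80)² = 6400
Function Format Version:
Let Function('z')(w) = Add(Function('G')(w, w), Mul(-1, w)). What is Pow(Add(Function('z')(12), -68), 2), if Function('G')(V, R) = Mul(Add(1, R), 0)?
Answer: 6400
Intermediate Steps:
Function('G')(V, R) = 0
Function('z')(w) = Mul(-1, w) (Function('z')(w) = Add(0, Mul(-1, w)) = Mul(-1, w))
Pow(Add(Function('z')(12), -68), 2) = Pow(Add(Mul(-1, 12), -68), 2) = Pow(Add(-12, -68), 2) = Pow(-80, 2) = 6400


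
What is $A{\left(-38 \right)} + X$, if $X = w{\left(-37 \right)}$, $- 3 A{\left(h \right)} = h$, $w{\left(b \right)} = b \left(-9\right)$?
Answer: $\frac{1037}{3} \approx 345.67$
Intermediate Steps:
$w{\left(b \right)} = - 9 b$
$A{\left(h \right)} = - \frac{h}{3}$
$X = 333$ ($X = \left(-9\right) \left(-37\right) = 333$)
$A{\left(-38 \right)} + X = \left(- \frac{1}{3}\right) \left(-38\right) + 333 = \frac{38}{3} + 333 = \frac{1037}{3}$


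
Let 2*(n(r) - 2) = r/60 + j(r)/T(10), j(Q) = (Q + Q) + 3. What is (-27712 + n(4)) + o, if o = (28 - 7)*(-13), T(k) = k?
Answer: -335789/12 ≈ -27982.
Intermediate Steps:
j(Q) = 3 + 2*Q (j(Q) = 2*Q + 3 = 3 + 2*Q)
n(r) = 43/20 + 13*r/120 (n(r) = 2 + (r/60 + (3 + 2*r)/10)/2 = 2 + (r*(1/60) + (3 + 2*r)*(⅒))/2 = 2 + (r/60 + (3/10 + r/5))/2 = 2 + (3/10 + 13*r/60)/2 = 2 + (3/20 + 13*r/120) = 43/20 + 13*r/120)
o = -273 (o = 21*(-13) = -273)
(-27712 + n(4)) + o = (-27712 + (43/20 + (13/120)*4)) - 273 = (-27712 + (43/20 + 13/30)) - 273 = (-27712 + 31/12) - 273 = -332513/12 - 273 = -335789/12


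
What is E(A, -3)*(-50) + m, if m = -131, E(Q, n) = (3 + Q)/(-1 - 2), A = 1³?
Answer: -193/3 ≈ -64.333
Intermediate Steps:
A = 1
E(Q, n) = -1 - Q/3 (E(Q, n) = (3 + Q)/(-3) = (3 + Q)*(-⅓) = -1 - Q/3)
E(A, -3)*(-50) + m = (-1 - ⅓*1)*(-50) - 131 = (-1 - ⅓)*(-50) - 131 = -4/3*(-50) - 131 = 200/3 - 131 = -193/3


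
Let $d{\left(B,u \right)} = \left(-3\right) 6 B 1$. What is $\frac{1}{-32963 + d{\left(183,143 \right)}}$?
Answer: $- \frac{1}{36257} \approx -2.7581 \cdot 10^{-5}$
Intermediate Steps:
$d{\left(B,u \right)} = - 18 B$
$\frac{1}{-32963 + d{\left(183,143 \right)}} = \frac{1}{-32963 - 3294} = \frac{1}{-36257} = - \frac{1}{36257}$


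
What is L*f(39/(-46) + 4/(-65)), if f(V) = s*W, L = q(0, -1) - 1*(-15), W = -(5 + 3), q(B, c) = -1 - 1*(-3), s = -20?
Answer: 2720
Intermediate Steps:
q(B, c) = 2 (q(B, c) = -1 + 3 = 2)
W = -8 (W = -1*8 = -8)
L = 17 (L = 2 - 1*(-15) = 2 + 15 = 17)
f(V) = 160 (f(V) = -20*(-8) = 160)
L*f(39/(-46) + 4/(-65)) = 17*160 = 2720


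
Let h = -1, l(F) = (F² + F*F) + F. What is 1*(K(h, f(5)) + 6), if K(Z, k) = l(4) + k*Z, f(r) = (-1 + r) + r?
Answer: 33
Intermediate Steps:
l(F) = F + 2*F² (l(F) = (F² + F²) + F = 2*F² + F = F + 2*F²)
f(r) = -1 + 2*r
K(Z, k) = 36 + Z*k (K(Z, k) = 4*(1 + 2*4) + k*Z = 4*(1 + 8) + Z*k = 4*9 + Z*k = 36 + Z*k)
1*(K(h, f(5)) + 6) = 1*((36 - (-1 + 2*5)) + 6) = 1*((36 - (-1 + 10)) + 6) = 1*((36 - 1*9) + 6) = 1*((36 - 9) + 6) = 1*(27 + 6) = 1*33 = 33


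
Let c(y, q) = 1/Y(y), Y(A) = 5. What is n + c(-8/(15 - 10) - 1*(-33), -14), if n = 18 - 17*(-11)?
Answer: 1026/5 ≈ 205.20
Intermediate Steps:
n = 205 (n = 18 + 187 = 205)
c(y, q) = ⅕ (c(y, q) = 1/5 = ⅕)
n + c(-8/(15 - 10) - 1*(-33), -14) = 205 + ⅕ = 1026/5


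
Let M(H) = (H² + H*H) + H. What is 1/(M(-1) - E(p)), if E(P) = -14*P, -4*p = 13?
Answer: -2/89 ≈ -0.022472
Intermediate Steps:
p = -13/4 (p = -¼*13 = -13/4 ≈ -3.2500)
M(H) = H + 2*H² (M(H) = (H² + H²) + H = 2*H² + H = H + 2*H²)
1/(M(-1) - E(p)) = 1/(-(1 + 2*(-1)) - (-14)*(-13)/4) = 1/(-(1 - 2) - 1*91/2) = 1/(-1*(-1) - 91/2) = 1/(1 - 91/2) = 1/(-89/2) = -2/89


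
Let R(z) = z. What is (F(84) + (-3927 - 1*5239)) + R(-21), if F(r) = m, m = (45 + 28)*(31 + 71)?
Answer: -1741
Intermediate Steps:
m = 7446 (m = 73*102 = 7446)
F(r) = 7446
(F(84) + (-3927 - 1*5239)) + R(-21) = (7446 + (-3927 - 1*5239)) - 21 = (7446 + (-3927 - 5239)) - 21 = (7446 - 9166) - 21 = -1720 - 21 = -1741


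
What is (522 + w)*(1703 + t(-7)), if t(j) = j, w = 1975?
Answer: 4234912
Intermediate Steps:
(522 + w)*(1703 + t(-7)) = (522 + 1975)*(1703 - 7) = 2497*1696 = 4234912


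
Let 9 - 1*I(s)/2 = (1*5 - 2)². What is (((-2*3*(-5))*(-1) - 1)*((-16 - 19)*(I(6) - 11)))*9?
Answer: -107415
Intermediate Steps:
I(s) = 0 (I(s) = 18 - 2*(1*5 - 2)² = 18 - 2*(5 - 2)² = 18 - 2*3² = 18 - 2*9 = 18 - 18 = 0)
(((-2*3*(-5))*(-1) - 1)*((-16 - 19)*(I(6) - 11)))*9 = (((-2*3*(-5))*(-1) - 1)*((-16 - 19)*(0 - 11)))*9 = ((-6*(-5)*(-1) - 1)*(-35*(-11)))*9 = ((30*(-1) - 1)*385)*9 = ((-30 - 1)*385)*9 = -31*385*9 = -11935*9 = -107415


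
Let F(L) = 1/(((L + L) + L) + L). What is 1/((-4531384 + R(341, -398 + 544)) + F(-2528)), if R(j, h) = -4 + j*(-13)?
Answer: -10112/45866221953 ≈ -2.2047e-7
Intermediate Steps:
R(j, h) = -4 - 13*j
F(L) = 1/(4*L) (F(L) = 1/((2*L + L) + L) = 1/(3*L + L) = 1/(4*L))
1/((-4531384 + R(341, -398 + 544)) + F(-2528)) = 1/((-4531384 + (-4 - 13*341)) + (1/4)/(-2528)) = 1/((-4531384 + (-4 - 4433)) + (1/4)*(-1/2528)) = 1/((-4531384 - 4437) - 1/10112) = 1/(-4535821 - 1/10112) = 1/(-45866221953/10112) = -10112/45866221953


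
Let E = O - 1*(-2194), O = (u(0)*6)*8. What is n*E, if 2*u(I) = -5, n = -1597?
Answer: -3312178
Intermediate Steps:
u(I) = -5/2 (u(I) = (1/2)*(-5) = -5/2)
O = -120 (O = -5/2*6*8 = -15*8 = -120)
E = 2074 (E = -120 - 1*(-2194) = -120 + 2194 = 2074)
n*E = -1597*2074 = -3312178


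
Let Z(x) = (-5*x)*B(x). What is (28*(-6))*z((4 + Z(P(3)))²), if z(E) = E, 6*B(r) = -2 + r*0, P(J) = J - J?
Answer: -2688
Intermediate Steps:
P(J) = 0
B(r) = -⅓ (B(r) = (-2 + r*0)/6 = (-2 + 0)/6 = (⅙)*(-2) = -⅓)
Z(x) = 5*x/3 (Z(x) = -5*x*(-⅓) = 5*x/3)
(28*(-6))*z((4 + Z(P(3)))²) = (28*(-6))*(4 + (5/3)*0)² = -168*(4 + 0)² = -168*4² = -168*16 = -2688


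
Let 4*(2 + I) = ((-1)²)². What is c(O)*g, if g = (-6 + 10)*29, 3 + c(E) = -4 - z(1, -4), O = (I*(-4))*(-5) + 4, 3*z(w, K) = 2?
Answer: -2668/3 ≈ -889.33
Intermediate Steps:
I = -7/4 (I = -2 + ((-1)²)²/4 = -2 + (¼)*1² = -2 + (¼)*1 = -2 + ¼ = -7/4 ≈ -1.7500)
z(w, K) = ⅔ (z(w, K) = (⅓)*2 = ⅔)
O = -31 (O = -7/4*(-4)*(-5) + 4 = 7*(-5) + 4 = -35 + 4 = -31)
c(E) = -23/3 (c(E) = -3 + (-4 - 1*⅔) = -3 + (-4 - ⅔) = -3 - 14/3 = -23/3)
g = 116 (g = 4*29 = 116)
c(O)*g = -23/3*116 = -2668/3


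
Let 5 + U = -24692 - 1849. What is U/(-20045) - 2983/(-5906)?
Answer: 216574911/118385770 ≈ 1.8294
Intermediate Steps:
U = -26546 (U = -5 + (-24692 - 1849) = -5 - 26541 = -26546)
U/(-20045) - 2983/(-5906) = -26546/(-20045) - 2983/(-5906) = -26546*(-1/20045) - 2983*(-1/5906) = 26546/20045 + 2983/5906 = 216574911/118385770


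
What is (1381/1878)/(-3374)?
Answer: -1381/6336372 ≈ -0.00021795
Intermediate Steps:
(1381/1878)/(-3374) = (1381*(1/1878))*(-1/3374) = (1381/1878)*(-1/3374) = -1381/6336372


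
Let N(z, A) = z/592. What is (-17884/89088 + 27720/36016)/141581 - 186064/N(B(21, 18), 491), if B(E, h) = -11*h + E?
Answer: 260616851373470808593/418785561477888 ≈ 6.2232e+5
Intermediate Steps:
B(E, h) = E - 11*h
N(z, A) = z/592 (N(z, A) = z*(1/592) = z/592)
(-17884/89088 + 27720/36016)/141581 - 186064/N(B(21, 18), 491) = (-17884/89088 + 27720/36016)/141581 - 186064*592/(21 - 11*18) = (-17884*1/89088 + 27720*(1/36016))*(1/141581) - 186064*592/(21 - 198) = (-4471/22272 + 3465/4502)*(1/141581) - 186064/((1/592)*(-177)) = (28522019/50134272)*(1/141581) - 186064/(-177/592) = 28522019/7098060364032 - 186064*(-592/177) = 28522019/7098060364032 + 110149888/177 = 260616851373470808593/418785561477888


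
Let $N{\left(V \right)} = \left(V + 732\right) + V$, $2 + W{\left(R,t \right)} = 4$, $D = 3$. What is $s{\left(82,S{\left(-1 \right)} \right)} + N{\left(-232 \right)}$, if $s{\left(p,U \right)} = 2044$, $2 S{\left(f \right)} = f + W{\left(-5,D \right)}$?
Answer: $2312$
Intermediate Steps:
$W{\left(R,t \right)} = 2$ ($W{\left(R,t \right)} = -2 + 4 = 2$)
$S{\left(f \right)} = 1 + \frac{f}{2}$ ($S{\left(f \right)} = \frac{f + 2}{2} = \frac{2 + f}{2} = 1 + \frac{f}{2}$)
$N{\left(V \right)} = 732 + 2 V$ ($N{\left(V \right)} = \left(732 + V\right) + V = 732 + 2 V$)
$s{\left(82,S{\left(-1 \right)} \right)} + N{\left(-232 \right)} = 2044 + \left(732 + 2 \left(-232\right)\right) = 2044 + \left(732 - 464\right) = 2044 + 268 = 2312$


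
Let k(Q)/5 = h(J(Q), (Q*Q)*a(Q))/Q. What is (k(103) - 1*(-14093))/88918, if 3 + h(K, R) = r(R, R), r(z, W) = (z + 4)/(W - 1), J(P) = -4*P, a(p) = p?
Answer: 1586167187119/10007790078204 ≈ 0.15849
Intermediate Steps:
r(z, W) = (4 + z)/(-1 + W)
h(K, R) = -3 + (4 + R)/(-1 + R)
k(Q) = 5*(7 - 2*Q**3)/(Q*(-1 + Q**3)) (k(Q) = 5*(((7 - 2*Q*Q*Q)/(-1 + (Q*Q)*Q))/Q) = 5*(((7 - 2*Q**2*Q)/(-1 + Q**2*Q))/Q) = 5*(((7 - 2*Q**3)/(-1 + Q**3))/Q) = 5*((7 - 2*Q**3)/(Q*(-1 + Q**3))) = 5*(7 - 2*Q**3)/(Q*(-1 + Q**3)))
(k(103) - 1*(-14093))/88918 = ((35 - 10*103**3)/(103**4 - 1*103) - 1*(-14093))/88918 = ((35 - 10*1092727)/(112550881 - 103) + 14093)*(1/88918) = ((35 - 10927270)/112550778 + 14093)*(1/88918) = ((1/112550778)*(-10927235) + 14093)*(1/88918) = (-10927235/112550778 + 14093)*(1/88918) = (1586167187119/112550778)*(1/88918) = 1586167187119/10007790078204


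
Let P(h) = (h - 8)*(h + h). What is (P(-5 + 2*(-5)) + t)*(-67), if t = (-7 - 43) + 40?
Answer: -45560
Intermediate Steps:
t = -10 (t = -50 + 40 = -10)
P(h) = 2*h*(-8 + h) (P(h) = (-8 + h)*(2*h) = 2*h*(-8 + h))
(P(-5 + 2*(-5)) + t)*(-67) = (2*(-5 + 2*(-5))*(-8 + (-5 + 2*(-5))) - 10)*(-67) = (2*(-5 - 10)*(-8 + (-5 - 10)) - 10)*(-67) = (2*(-15)*(-8 - 15) - 10)*(-67) = (2*(-15)*(-23) - 10)*(-67) = (690 - 10)*(-67) = 680*(-67) = -45560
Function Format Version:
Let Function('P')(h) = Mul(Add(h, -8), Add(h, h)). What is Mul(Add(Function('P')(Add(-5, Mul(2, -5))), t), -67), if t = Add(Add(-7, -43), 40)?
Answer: -45560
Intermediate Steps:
t = -10 (t = Add(-50, 40) = -10)
Function('P')(h) = Mul(2, h, Add(-8, h)) (Function('P')(h) = Mul(Add(-8, h), Mul(2, h)) = Mul(2, h, Add(-8, h)))
Mul(Add(Function('P')(Add(-5, Mul(2, -5))), t), -67) = Mul(Add(Mul(2, Add(-5, Mul(2, -5)), Add(-8, Add(-5, Mul(2, -5)))), -10), -67) = Mul(Add(Mul(2, Add(-5, -10), Add(-8, Add(-5, -10))), -10), -67) = Mul(Add(Mul(2, -15, Add(-8, -15)), -10), -67) = Mul(Add(Mul(2, -15, -23), -10), -67) = Mul(Add(690, -10), -67) = Mul(680, -67) = -45560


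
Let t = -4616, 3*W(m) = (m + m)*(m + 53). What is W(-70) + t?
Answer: -11468/3 ≈ -3822.7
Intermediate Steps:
W(m) = 2*m*(53 + m)/3 (W(m) = ((m + m)*(m + 53))/3 = ((2*m)*(53 + m))/3 = (2*m*(53 + m))/3 = 2*m*(53 + m)/3)
W(-70) + t = (⅔)*(-70)*(53 - 70) - 4616 = (⅔)*(-70)*(-17) - 4616 = 2380/3 - 4616 = -11468/3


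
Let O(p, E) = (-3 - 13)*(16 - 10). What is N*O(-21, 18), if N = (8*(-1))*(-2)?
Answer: -1536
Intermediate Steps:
N = 16 (N = -8*(-2) = 16)
O(p, E) = -96 (O(p, E) = -16*6 = -96)
N*O(-21, 18) = 16*(-96) = -1536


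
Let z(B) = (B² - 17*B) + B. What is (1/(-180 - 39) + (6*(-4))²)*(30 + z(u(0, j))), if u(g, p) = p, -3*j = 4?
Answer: 60296354/1971 ≈ 30592.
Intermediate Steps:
j = -4/3 (j = -⅓*4 = -4/3 ≈ -1.3333)
z(B) = B² - 16*B
(1/(-180 - 39) + (6*(-4))²)*(30 + z(u(0, j))) = (1/(-180 - 39) + (6*(-4))²)*(30 - 4*(-16 - 4/3)/3) = (1/(-219) + (-24)²)*(30 - 4/3*(-52/3)) = (-1/219 + 576)*(30 + 208/9) = (126143/219)*(478/9) = 60296354/1971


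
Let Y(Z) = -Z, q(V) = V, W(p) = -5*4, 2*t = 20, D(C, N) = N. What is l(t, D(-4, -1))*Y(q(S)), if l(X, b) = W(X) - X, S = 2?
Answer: 60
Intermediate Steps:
t = 10 (t = (½)*20 = 10)
W(p) = -20
l(X, b) = -20 - X
l(t, D(-4, -1))*Y(q(S)) = (-20 - 1*10)*(-1*2) = (-20 - 10)*(-2) = -30*(-2) = 60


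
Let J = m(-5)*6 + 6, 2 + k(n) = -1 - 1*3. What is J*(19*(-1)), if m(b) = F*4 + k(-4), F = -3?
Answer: 1938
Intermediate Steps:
k(n) = -6 (k(n) = -2 + (-1 - 1*3) = -2 + (-1 - 3) = -2 - 4 = -6)
m(b) = -18 (m(b) = -3*4 - 6 = -12 - 6 = -18)
J = -102 (J = -18*6 + 6 = -108 + 6 = -102)
J*(19*(-1)) = -1938*(-1) = -102*(-19) = 1938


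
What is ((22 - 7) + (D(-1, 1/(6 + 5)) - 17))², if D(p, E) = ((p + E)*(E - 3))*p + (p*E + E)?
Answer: 315844/14641 ≈ 21.573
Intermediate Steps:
D(p, E) = E + E*p + p*(-3 + E)*(E + p) (D(p, E) = ((E + p)*(-3 + E))*p + (E*p + E) = ((-3 + E)*(E + p))*p + (E + E*p) = p*(-3 + E)*(E + p) + (E + E*p) = E + E*p + p*(-3 + E)*(E + p))
((22 - 7) + (D(-1, 1/(6 + 5)) - 17))² = ((22 - 7) + ((1/(6 + 5) - 3*(-1)² + (-1)²/(6 + 5) - (1/(6 + 5))² - 2*(-1)/(6 + 5)) - 17))² = (15 + ((1/11 - 3*1 + 1/11 - (1/11)² - 2*(-1)/11) - 17))² = (15 + ((1/11 - 3 + (1/11)*1 - (1/11)² - 2*1/11*(-1)) - 17))² = (15 + ((1/11 - 3 + 1/11 - 1*1/121 + 2/11) - 17))² = (15 + ((1/11 - 3 + 1/11 - 1/121 + 2/11) - 17))² = (15 + (-320/121 - 17))² = (15 - 2377/121)² = (-562/121)² = 315844/14641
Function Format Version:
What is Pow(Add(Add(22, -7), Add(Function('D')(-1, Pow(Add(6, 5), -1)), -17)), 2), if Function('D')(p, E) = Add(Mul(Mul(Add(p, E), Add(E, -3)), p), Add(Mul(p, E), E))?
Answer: Rational(315844, 14641) ≈ 21.573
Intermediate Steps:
Function('D')(p, E) = Add(E, Mul(E, p), Mul(p, Add(-3, E), Add(E, p))) (Function('D')(p, E) = Add(Mul(Mul(Add(E, p), Add(-3, E)), p), Add(Mul(E, p), E)) = Add(Mul(Mul(Add(-3, E), Add(E, p)), p), Add(E, Mul(E, p))) = Add(Mul(p, Add(-3, E), Add(E, p)), Add(E, Mul(E, p))) = Add(E, Mul(E, p), Mul(p, Add(-3, E), Add(E, p))))
Pow(Add(Add(22, -7), Add(Function('D')(-1, Pow(Add(6, 5), -1)), -17)), 2) = Pow(Add(Add(22, -7), Add(Add(Pow(Add(6, 5), -1), Mul(-3, Pow(-1, 2)), Mul(Pow(Add(6, 5), -1), Pow(-1, 2)), Mul(-1, Pow(Pow(Add(6, 5), -1), 2)), Mul(-2, Pow(Add(6, 5), -1), -1)), -17)), 2) = Pow(Add(15, Add(Add(Pow(11, -1), Mul(-3, 1), Mul(Pow(11, -1), 1), Mul(-1, Pow(Pow(11, -1), 2)), Mul(-2, Pow(11, -1), -1)), -17)), 2) = Pow(Add(15, Add(Add(Rational(1, 11), -3, Mul(Rational(1, 11), 1), Mul(-1, Pow(Rational(1, 11), 2)), Mul(-2, Rational(1, 11), -1)), -17)), 2) = Pow(Add(15, Add(Add(Rational(1, 11), -3, Rational(1, 11), Mul(-1, Rational(1, 121)), Rational(2, 11)), -17)), 2) = Pow(Add(15, Add(Add(Rational(1, 11), -3, Rational(1, 11), Rational(-1, 121), Rational(2, 11)), -17)), 2) = Pow(Add(15, Add(Rational(-320, 121), -17)), 2) = Pow(Add(15, Rational(-2377, 121)), 2) = Pow(Rational(-562, 121), 2) = Rational(315844, 14641)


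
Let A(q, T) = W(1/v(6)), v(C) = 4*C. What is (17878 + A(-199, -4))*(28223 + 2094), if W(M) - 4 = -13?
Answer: 541734473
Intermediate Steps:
W(M) = -9 (W(M) = 4 - 13 = -9)
A(q, T) = -9
(17878 + A(-199, -4))*(28223 + 2094) = (17878 - 9)*(28223 + 2094) = 17869*30317 = 541734473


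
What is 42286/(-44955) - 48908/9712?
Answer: -652335193/109150740 ≈ -5.9765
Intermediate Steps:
42286/(-44955) - 48908/9712 = 42286*(-1/44955) - 48908*1/9712 = -42286/44955 - 12227/2428 = -652335193/109150740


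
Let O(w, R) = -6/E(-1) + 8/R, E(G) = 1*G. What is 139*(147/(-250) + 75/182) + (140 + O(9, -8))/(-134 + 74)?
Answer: -3667543/136500 ≈ -26.868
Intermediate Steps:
E(G) = G
O(w, R) = 6 + 8/R (O(w, R) = -6/(-1) + 8/R = -6*(-1) + 8/R = 6 + 8/R)
139*(147/(-250) + 75/182) + (140 + O(9, -8))/(-134 + 74) = 139*(147/(-250) + 75/182) + (140 + (6 + 8/(-8)))/(-134 + 74) = 139*(147*(-1/250) + 75*(1/182)) + (140 + (6 + 8*(-⅛)))/(-60) = 139*(-147/250 + 75/182) + (140 + (6 - 1))*(-1/60) = 139*(-2001/11375) + (140 + 5)*(-1/60) = -278139/11375 + 145*(-1/60) = -278139/11375 - 29/12 = -3667543/136500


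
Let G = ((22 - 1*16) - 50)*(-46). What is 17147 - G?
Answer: 15123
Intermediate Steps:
G = 2024 (G = ((22 - 16) - 50)*(-46) = (6 - 50)*(-46) = -44*(-46) = 2024)
17147 - G = 17147 - 1*2024 = 17147 - 2024 = 15123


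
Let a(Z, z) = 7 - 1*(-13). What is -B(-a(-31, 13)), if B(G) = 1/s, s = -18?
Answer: 1/18 ≈ 0.055556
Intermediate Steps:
a(Z, z) = 20 (a(Z, z) = 7 + 13 = 20)
B(G) = -1/18 (B(G) = 1/(-18) = -1/18*1 = -1/18)
-B(-a(-31, 13)) = -1*(-1/18) = 1/18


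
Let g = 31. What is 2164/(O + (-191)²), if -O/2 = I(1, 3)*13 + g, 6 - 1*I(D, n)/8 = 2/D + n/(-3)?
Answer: 2164/35379 ≈ 0.061166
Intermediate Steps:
I(D, n) = 48 - 16/D + 8*n/3 (I(D, n) = 48 - 8*(2/D + n/(-3)) = 48 - 8*(2/D + n*(-⅓)) = 48 - 8*(2/D - n/3) = 48 + (-16/D + 8*n/3) = 48 - 16/D + 8*n/3)
O = -1102 (O = -2*((48 - 16/1 + (8/3)*3)*13 + 31) = -2*((48 - 16*1 + 8)*13 + 31) = -2*((48 - 16 + 8)*13 + 31) = -2*(40*13 + 31) = -2*(520 + 31) = -2*551 = -1102)
2164/(O + (-191)²) = 2164/(-1102 + (-191)²) = 2164/(-1102 + 36481) = 2164/35379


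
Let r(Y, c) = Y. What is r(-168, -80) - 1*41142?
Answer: -41310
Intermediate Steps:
r(-168, -80) - 1*41142 = -168 - 1*41142 = -168 - 41142 = -41310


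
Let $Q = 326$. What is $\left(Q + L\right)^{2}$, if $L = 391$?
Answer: $514089$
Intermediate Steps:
$\left(Q + L\right)^{2} = \left(326 + 391\right)^{2} = 717^{2} = 514089$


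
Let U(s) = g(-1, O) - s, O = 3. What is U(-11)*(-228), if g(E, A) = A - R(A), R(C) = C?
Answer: -2508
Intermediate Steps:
g(E, A) = 0 (g(E, A) = A - A = 0)
U(s) = -s (U(s) = 0 - s = -s)
U(-11)*(-228) = -1*(-11)*(-228) = 11*(-228) = -2508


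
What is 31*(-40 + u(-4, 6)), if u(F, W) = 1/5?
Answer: -6169/5 ≈ -1233.8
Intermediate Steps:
u(F, W) = ⅕
31*(-40 + u(-4, 6)) = 31*(-40 + ⅕) = 31*(-199/5) = -6169/5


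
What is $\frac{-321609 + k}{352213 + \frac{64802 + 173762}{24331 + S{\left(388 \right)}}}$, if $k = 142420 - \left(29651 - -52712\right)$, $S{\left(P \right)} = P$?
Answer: $- \frac{113426384}{152747223} \approx -0.74258$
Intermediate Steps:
$k = 60057$ ($k = 142420 - \left(29651 + 52712\right) = 142420 - 82363 = 60057$)
$\frac{-321609 + k}{352213 + \frac{64802 + 173762}{24331 + S{\left(388 \right)}}} = \frac{-321609 + 60057}{352213 + \frac{64802 + 173762}{24331 + 388}} = - \frac{261552}{352213 + \frac{238564}{24719}} = - \frac{261552}{352213 + 238564 \cdot \frac{1}{24719}} = - \frac{261552}{352213 + \frac{12556}{1301}} = - \frac{261552}{\frac{458241669}{1301}} = \left(-261552\right) \frac{1301}{458241669} = - \frac{113426384}{152747223}$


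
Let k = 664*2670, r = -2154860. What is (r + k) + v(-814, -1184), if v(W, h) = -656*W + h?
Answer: 150820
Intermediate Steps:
v(W, h) = h - 656*W
k = 1772880
(r + k) + v(-814, -1184) = (-2154860 + 1772880) + (-1184 - 656*(-814)) = -381980 + (-1184 + 533984) = -381980 + 532800 = 150820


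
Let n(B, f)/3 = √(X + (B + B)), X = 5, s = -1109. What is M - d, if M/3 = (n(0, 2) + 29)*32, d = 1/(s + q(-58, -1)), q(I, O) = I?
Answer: 3248929/1167 + 288*√5 ≈ 3428.0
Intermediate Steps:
n(B, f) = 3*√(5 + 2*B) (n(B, f) = 3*√(5 + (B + B)) = 3*√(5 + 2*B))
d = -1/1167 (d = 1/(-1109 - 58) = 1/(-1167) = -1/1167 ≈ -0.00085690)
M = 2784 + 288*√5 (M = 3*((3*√(5 + 2*0) + 29)*32) = 3*((3*√(5 + 0) + 29)*32) = 3*((3*√5 + 29)*32) = 3*((29 + 3*√5)*32) = 3*(928 + 96*√5) = 2784 + 288*√5 ≈ 3428.0)
M - d = (2784 + 288*√5) - 1*(-1/1167) = (2784 + 288*√5) + 1/1167 = 3248929/1167 + 288*√5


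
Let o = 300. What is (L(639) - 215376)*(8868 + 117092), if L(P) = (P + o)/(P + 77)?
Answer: -4856018642730/179 ≈ -2.7129e+10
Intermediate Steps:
L(P) = (300 + P)/(77 + P) (L(P) = (P + 300)/(P + 77) = (300 + P)/(77 + P))
(L(639) - 215376)*(8868 + 117092) = ((300 + 639)/(77 + 639) - 215376)*(8868 + 117092) = (939/716 - 215376)*125960 = -154208277/716*125960 = -4856018642730/179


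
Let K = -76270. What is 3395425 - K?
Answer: 3471695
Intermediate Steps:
3395425 - K = 3395425 - 1*(-76270) = 3395425 + 76270 = 3471695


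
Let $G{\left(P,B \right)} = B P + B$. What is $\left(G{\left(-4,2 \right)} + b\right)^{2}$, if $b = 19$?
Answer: $169$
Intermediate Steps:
$G{\left(P,B \right)} = B + B P$
$\left(G{\left(-4,2 \right)} + b\right)^{2} = \left(2 \left(1 - 4\right) + 19\right)^{2} = \left(2 \left(-3\right) + 19\right)^{2} = \left(-6 + 19\right)^{2} = 13^{2} = 169$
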